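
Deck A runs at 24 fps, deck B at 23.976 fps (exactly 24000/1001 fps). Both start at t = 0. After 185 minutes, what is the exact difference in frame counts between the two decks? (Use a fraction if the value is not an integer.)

266400/1001 frames

185 min = 11100 s.
A emits 24 × 11100 = 266400 frames; B emits 24000/1001 × 11100 = 266400000/1001.
Difference = 266400/1001 frames (≈ 266.1339); B is behind A.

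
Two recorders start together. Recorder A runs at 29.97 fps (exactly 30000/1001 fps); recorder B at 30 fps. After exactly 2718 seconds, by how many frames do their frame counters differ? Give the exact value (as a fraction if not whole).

A emits 30000/1001 × 2718 = 81540000/1001 frames; B emits 30 × 2718 = 81540.
Difference = 81540/1001 frames (≈ 81.4585); B is ahead of A.

81540/1001 frames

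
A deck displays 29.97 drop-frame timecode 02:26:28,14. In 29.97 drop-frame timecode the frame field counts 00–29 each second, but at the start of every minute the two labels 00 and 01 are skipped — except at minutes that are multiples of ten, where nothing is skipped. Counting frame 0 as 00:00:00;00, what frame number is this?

263390

As if non-drop at 30 labels/s: (2 × 3600 + 26 × 60 + 28) × 30 + 14 = 263654.
Minute boundaries passed: 146; those not divisible by 10: 146 − 14 = 132; dropped labels = 2 × 132 = 264.
Actual frame index = 263654 − 264 = 263390.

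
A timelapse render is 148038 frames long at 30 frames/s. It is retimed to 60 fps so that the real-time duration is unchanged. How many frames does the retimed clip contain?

Frames at target rate = 148038 × (60) / (30) = 296076.

296076 frames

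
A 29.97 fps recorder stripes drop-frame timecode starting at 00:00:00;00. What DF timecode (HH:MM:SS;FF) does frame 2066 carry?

00:01:08;28

Ten DF minutes hold 17982 frames, so frame 2066 lies in block 0 (frames 0–17981) with 2066 frames into that block.
The block's first minute is 1800 frames and the rest 1798 each; 2066 frames reaches minute 1, so 0 × 18 + 1 × 2 = 2 labels have been skipped so far.
Adding those back, label number 2066 + 2 = 2068 at 30 labels/s is 68 s + 28 f = 0 h 1 min 8 s frame 28, i.e. 00:01:08;28.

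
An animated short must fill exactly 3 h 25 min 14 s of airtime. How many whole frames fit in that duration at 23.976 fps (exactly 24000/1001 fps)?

3 h 25 min 14 s = 12314 s.
Frames = 12314 × 24000/1001 = 295536000/1001 ≈ 295240.7592.
Complete frames: 295240.

295240 frames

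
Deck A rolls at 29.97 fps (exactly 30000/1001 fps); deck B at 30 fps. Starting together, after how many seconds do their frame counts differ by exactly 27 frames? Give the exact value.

The gap grows by |30 − 30000/1001| = 30/1001 frames per second.
Time for a 27-frame gap: 27 ÷ (30/1001) = 900.9 s.

900.9 seconds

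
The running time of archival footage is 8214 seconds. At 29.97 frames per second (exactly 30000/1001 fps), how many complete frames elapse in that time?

Frames = 8214 × 30000/1001 = 246420000/1001 ≈ 246173.8262.
Complete frames: 246173.

246173 frames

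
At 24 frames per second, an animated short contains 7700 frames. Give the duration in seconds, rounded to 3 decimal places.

Running time = 7700 × 1/24 = 1925/6 s ≈ 320.833 s.

320.833 seconds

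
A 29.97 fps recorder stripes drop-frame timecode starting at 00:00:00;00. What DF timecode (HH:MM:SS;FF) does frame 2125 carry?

00:01:10;27

Each 10-minute DF block holds 10 × 60 × 30 − 9 × 2 = 17982 frames. 2125 ÷ 17982 → 0 full blocks, remainder 2125.
Within the partial block the first minute is 1800 frames and each further minute 1798, so 1 further minute boundary passed. Total skipped labels = 18 × 0 + 2 × 1 = 2.
Non-drop label index = 2125 + 2 = 2127; at 30 labels/s that is 00:01:10:27, i.e. DF 00:01:10;27.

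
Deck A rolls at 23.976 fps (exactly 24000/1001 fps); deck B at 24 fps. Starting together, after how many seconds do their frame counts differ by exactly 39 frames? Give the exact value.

The gap grows by |24 − 24000/1001| = 24/1001 frames per second.
Time for a 39-frame gap: 39 ÷ (24/1001) = 1626.625 s.

1626.625 seconds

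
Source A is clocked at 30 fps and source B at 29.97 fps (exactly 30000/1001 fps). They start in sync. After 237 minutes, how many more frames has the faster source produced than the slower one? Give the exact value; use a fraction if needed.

237 min = 14220 s.
A emits 30 × 14220 = 426600 frames; B emits 30000/1001 × 14220 = 426600000/1001.
Difference = 426600/1001 frames (≈ 426.1738); B is behind A.

426600/1001 frames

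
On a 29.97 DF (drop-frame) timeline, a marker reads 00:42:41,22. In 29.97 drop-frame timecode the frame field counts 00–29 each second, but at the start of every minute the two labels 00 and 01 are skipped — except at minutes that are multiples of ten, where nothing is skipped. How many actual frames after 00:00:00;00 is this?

As if non-drop at 30 labels/s: (0 × 3600 + 42 × 60 + 41) × 30 + 22 = 76852.
Minute boundaries passed: 42; those not divisible by 10: 42 − 4 = 38; dropped labels = 2 × 38 = 76.
Actual frame index = 76852 − 76 = 76776.

76776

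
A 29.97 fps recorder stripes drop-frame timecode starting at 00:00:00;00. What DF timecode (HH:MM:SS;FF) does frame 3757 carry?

Each 10-minute DF block holds 10 × 60 × 30 − 9 × 2 = 17982 frames. 3757 ÷ 17982 → 0 full blocks, remainder 3757.
Within the partial block the first minute is 1800 frames and each further minute 1798, so 2 further minute boundaries passed. Total skipped labels = 18 × 0 + 2 × 2 = 4.
Non-drop label index = 3757 + 4 = 3761; at 30 labels/s that is 00:02:05:11, i.e. DF 00:02:05;11.

00:02:05;11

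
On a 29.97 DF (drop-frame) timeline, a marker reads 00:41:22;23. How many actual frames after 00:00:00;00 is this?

74409

As if non-drop at 30 labels/s: (0 × 3600 + 41 × 60 + 22) × 30 + 23 = 74483.
Minute boundaries passed: 41; those not divisible by 10: 41 − 4 = 37; dropped labels = 2 × 37 = 74.
Actual frame index = 74483 − 74 = 74409.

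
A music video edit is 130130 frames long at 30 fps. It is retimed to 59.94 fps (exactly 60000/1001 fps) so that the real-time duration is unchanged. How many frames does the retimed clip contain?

Target frames = source frames × (target rate / source rate) = 130130 × (60000/1001)/(30) = 130130 × 2000/1001 = 260000.

260000 frames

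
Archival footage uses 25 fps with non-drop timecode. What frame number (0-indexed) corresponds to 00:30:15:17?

frame 45392

Total seconds to the label: (0 × 3600 + 30 × 60 + 15) = 1815.
Frame index = 1815 × 25 + 17 = 45392.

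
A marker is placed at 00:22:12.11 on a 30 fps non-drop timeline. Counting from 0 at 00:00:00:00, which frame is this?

Total seconds to the label: (0 × 3600 + 22 × 60 + 12) = 1332.
Frame index = 1332 × 30 + 11 = 39971.

frame 39971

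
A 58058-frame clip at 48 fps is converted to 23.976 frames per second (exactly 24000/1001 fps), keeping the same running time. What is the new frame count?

Target frames = source frames × (target rate / source rate) = 58058 × (24000/1001)/(48) = 58058 × 500/1001 = 29000.

29000 frames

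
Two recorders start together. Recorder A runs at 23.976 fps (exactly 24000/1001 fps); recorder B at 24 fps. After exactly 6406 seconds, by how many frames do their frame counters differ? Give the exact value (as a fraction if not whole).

A emits 24000/1001 × 6406 = 153744000/1001 frames; B emits 24 × 6406 = 153744.
Difference = 153744/1001 frames (≈ 153.5904); B is ahead of A.

153744/1001 frames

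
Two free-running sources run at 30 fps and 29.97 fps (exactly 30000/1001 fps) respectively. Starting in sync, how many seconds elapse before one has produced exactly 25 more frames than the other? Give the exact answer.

The gap grows by |30000/1001 − 30| = 30/1001 frames per second.
Time for a 25-frame gap: 25 ÷ (30/1001) = 5005/6 s.

5005/6 seconds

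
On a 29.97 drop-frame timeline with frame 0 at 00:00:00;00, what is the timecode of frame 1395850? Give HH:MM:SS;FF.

Each 10-minute DF block holds 10 × 60 × 30 − 9 × 2 = 17982 frames. 1395850 ÷ 17982 → 77 full blocks, remainder 11236.
Within the partial block the first minute is 1800 frames and each further minute 1798, so 6 further minute boundaries passed. Total skipped labels = 18 × 77 + 2 × 6 = 1398.
Non-drop label index = 1395850 + 1398 = 1397248; at 30 labels/s that is 12:56:14:28, i.e. DF 12:56:14;28.

12:56:14;28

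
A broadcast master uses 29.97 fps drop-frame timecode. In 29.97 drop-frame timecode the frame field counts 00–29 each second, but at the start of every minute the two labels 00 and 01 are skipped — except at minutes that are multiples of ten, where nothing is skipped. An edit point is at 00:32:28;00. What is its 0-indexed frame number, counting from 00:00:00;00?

Complete 10-minute blocks: 3, each 17982 frames → 53946.
Remaining 2 whole minutes in the current block: 1800 + 1 × 1798 = 3598 frames.
Within the current minute: 28 × 30 + 0 − 2 = 838 (labels ;00/;01 skipped at this minute). Total = 53946 + 3598 + 838 = 58382.

58382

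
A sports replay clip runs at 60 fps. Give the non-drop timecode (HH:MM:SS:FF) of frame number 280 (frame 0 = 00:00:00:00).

280 ÷ 60 = 4 full seconds, remainder 40 frames.
4 s = 0 h 0 min 4 s.
Timecode: 00:00:04:40.

00:00:04:40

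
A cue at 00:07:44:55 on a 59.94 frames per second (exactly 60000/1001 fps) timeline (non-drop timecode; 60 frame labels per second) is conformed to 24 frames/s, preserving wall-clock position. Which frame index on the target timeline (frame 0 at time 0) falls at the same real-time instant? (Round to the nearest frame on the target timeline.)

frame 11169

Source frame index: (0×3600 + 7×60 + 44) × 60 + 55 = 27895.
Real time: 27895 / (60000/1001) = 5584579/12000 s.
Target frame: (5584579/12000) × (24) = 5584579/500 ≈ 11169.158 → 11169.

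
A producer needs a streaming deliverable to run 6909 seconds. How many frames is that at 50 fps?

Frames = 6909 × 50 = 345450.

345450 frames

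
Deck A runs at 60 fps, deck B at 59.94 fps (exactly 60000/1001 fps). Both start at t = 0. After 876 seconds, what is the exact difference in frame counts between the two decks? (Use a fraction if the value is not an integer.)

52560/1001 frames

A emits 60 × 876 = 52560 frames; B emits 60000/1001 × 876 = 52560000/1001.
Difference = 52560/1001 frames (≈ 52.5075); B is behind A.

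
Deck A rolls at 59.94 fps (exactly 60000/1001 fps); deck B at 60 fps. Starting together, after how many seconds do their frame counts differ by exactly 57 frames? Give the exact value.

The gap grows by |60 − 60000/1001| = 60/1001 frames per second.
Time for a 57-frame gap: 57 ÷ (60/1001) = 950.95 s.

950.95 seconds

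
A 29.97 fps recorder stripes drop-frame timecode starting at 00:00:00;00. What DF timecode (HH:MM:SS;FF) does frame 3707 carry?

00:02:03;21

Each 10-minute DF block holds 10 × 60 × 30 − 9 × 2 = 17982 frames. 3707 ÷ 17982 → 0 full blocks, remainder 3707.
Within the partial block the first minute is 1800 frames and each further minute 1798, so 2 further minute boundaries passed. Total skipped labels = 18 × 0 + 2 × 2 = 4.
Non-drop label index = 3707 + 4 = 3711; at 30 labels/s that is 00:02:03:21, i.e. DF 00:02:03;21.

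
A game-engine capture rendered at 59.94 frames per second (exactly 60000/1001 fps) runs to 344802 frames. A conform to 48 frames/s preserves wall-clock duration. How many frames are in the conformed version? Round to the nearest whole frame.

276117 frames

Frames at target rate = 344802 × (48) / (60000/1001) = 172573401/625 ≈ 276117.442.
Nearest whole frame: 276117.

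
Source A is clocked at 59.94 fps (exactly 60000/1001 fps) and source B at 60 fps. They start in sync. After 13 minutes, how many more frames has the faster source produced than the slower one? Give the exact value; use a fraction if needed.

3600/77 frames

13 min = 780 s.
A emits 60000/1001 × 780 = 3600000/77 frames; B emits 60 × 780 = 46800.
Difference = 3600/77 frames (≈ 46.7532); B is ahead of A.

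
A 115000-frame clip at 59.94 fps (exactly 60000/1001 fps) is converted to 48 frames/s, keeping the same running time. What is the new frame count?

Target frames = source frames × (target rate / source rate) = 115000 × (48)/(60000/1001) = 115000 × 1001/1250 = 92092.

92092 frames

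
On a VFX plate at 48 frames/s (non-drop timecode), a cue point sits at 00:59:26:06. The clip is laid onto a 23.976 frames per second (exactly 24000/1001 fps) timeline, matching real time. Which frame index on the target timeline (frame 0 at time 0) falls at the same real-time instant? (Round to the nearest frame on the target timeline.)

Source frame index: (0×3600 + 59×60 + 26) × 48 + 6 = 171174.
Real time: 171174 / (48) = 28529/8 s.
Target frame: (28529/8) × (24000/1001) = 85587000/1001 ≈ 85501.499 → 85501.

frame 85501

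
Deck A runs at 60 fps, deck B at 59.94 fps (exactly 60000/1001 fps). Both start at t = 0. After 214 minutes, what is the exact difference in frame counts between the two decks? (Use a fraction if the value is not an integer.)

770400/1001 frames

214 min = 12840 s.
A emits 60 × 12840 = 770400 frames; B emits 60000/1001 × 12840 = 770400000/1001.
Difference = 770400/1001 frames (≈ 769.6304); B is behind A.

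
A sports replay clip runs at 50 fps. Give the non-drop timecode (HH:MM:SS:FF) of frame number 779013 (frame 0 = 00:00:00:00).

779013 ÷ 50 = 15580 full seconds, remainder 13 frames.
15580 s = 4 h 19 min 40 s.
Timecode: 04:19:40:13.

04:19:40:13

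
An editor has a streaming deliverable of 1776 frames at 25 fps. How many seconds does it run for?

71.04 seconds

Running time = 1776 / (25) = 71.04 s.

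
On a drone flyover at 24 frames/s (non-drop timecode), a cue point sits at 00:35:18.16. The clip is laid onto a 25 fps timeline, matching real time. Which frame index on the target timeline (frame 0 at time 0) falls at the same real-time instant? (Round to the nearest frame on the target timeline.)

frame 52967

Source frame index: (0×3600 + 35×60 + 18) × 24 + 16 = 50848.
Real time: 50848 / (24) = 6356/3 s.
Target frame: (6356/3) × (25) = 158900/3 ≈ 52966.667 → 52967.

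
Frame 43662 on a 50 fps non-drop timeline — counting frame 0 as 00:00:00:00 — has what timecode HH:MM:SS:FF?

43662 ÷ 50 = 873 full seconds, remainder 12 frames.
873 s = 0 h 14 min 33 s.
Timecode: 00:14:33:12.

00:14:33:12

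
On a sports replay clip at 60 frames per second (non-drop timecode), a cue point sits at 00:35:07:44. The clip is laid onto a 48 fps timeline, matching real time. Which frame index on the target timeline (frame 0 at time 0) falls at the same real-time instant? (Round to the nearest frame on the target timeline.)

frame 101171

Source frame index: (0×3600 + 35×60 + 7) × 60 + 44 = 126464.
Real time: 126464 / (60) = 31616/15 s.
Target frame: (31616/15) × (48) = 505856/5 ≈ 101171.200 → 101171.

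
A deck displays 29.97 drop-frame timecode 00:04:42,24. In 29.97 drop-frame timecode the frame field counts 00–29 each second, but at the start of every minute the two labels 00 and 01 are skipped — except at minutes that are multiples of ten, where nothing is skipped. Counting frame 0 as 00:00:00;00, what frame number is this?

Complete 10-minute blocks: 0, each 17982 frames → 0.
Remaining 4 whole minutes in the current block: 1800 + 3 × 1798 = 7194 frames.
Within the current minute: 42 × 30 + 24 − 2 = 1282 (labels ;00/;01 skipped at this minute). Total = 0 + 7194 + 1282 = 8476.

8476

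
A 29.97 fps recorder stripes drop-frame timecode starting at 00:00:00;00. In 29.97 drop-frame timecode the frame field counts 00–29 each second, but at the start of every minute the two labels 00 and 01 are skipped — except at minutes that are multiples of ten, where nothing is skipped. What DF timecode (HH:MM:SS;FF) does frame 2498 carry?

00:01:23;10

Each 10-minute DF block holds 10 × 60 × 30 − 9 × 2 = 17982 frames. 2498 ÷ 17982 → 0 full blocks, remainder 2498.
Within the partial block the first minute is 1800 frames and each further minute 1798, so 1 further minute boundary passed. Total skipped labels = 18 × 0 + 2 × 1 = 2.
Non-drop label index = 2498 + 2 = 2500; at 30 labels/s that is 00:01:23:10, i.e. DF 00:01:23;10.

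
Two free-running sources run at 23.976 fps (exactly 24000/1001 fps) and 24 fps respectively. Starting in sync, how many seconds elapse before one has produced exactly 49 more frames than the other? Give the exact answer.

49049/24 seconds

The gap grows by |24 − 24000/1001| = 24/1001 frames per second.
Time for a 49-frame gap: 49 ÷ (24/1001) = 49049/24 s.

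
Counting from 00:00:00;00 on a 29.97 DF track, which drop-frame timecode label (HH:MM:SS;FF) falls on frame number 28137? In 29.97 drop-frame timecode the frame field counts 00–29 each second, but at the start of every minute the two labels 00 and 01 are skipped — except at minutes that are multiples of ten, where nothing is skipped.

Each 10-minute DF block holds 10 × 60 × 30 − 9 × 2 = 17982 frames. 28137 ÷ 17982 → 1 full block, remainder 10155.
Within the partial block the first minute is 1800 frames and each further minute 1798, so 5 further minute boundaries passed. Total skipped labels = 18 × 1 + 2 × 5 = 28.
Non-drop label index = 28137 + 28 = 28165; at 30 labels/s that is 00:15:38:25, i.e. DF 00:15:38;25.

00:15:38;25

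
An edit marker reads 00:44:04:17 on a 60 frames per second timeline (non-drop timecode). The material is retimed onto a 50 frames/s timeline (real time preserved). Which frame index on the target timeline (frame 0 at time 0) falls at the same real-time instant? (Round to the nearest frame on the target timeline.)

frame 132214

Source frame index: (0×3600 + 44×60 + 4) × 60 + 17 = 158657.
Real time: 158657 / (60) = 158657/60 s.
Target frame: (158657/60) × (50) = 793285/6 ≈ 132214.167 → 132214.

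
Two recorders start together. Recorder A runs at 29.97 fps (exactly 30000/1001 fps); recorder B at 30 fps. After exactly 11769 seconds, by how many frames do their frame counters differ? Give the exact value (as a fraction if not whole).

353070/1001 frames

A emits 30000/1001 × 11769 = 353070000/1001 frames; B emits 30 × 11769 = 353070.
Difference = 353070/1001 frames (≈ 352.7173); B is ahead of A.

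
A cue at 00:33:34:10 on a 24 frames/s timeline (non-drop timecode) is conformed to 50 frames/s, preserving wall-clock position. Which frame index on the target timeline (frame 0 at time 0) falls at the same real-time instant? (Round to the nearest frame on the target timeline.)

Source frame index: (0×3600 + 33×60 + 34) × 24 + 10 = 48346.
Real time: 48346 / (24) = 24173/12 s.
Target frame: (24173/12) × (50) = 604325/6 ≈ 100720.833 → 100721.

frame 100721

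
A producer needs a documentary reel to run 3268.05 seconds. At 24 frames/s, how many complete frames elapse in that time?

Frames = 3268.05 × 24 = 392166/5 ≈ 78433.2000.
Complete frames: 78433.

78433 frames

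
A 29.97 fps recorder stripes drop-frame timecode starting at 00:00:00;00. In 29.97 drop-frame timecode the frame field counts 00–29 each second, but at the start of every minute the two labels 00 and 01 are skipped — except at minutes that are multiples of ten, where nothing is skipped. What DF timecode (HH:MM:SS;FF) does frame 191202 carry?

01:46:19;24

Ten DF minutes hold 17982 frames, so frame 191202 lies in block 10 (frames 179820–197801) with 11382 frames into that block.
The block's first minute is 1800 frames and the rest 1798 each; 11382 frames reaches minute 6, so 10 × 18 + 6 × 2 = 192 labels have been skipped so far.
Adding those back, label number 191202 + 192 = 191394 at 30 labels/s is 6379 s + 24 f = 1 h 46 min 19 s frame 24, i.e. 01:46:19;24.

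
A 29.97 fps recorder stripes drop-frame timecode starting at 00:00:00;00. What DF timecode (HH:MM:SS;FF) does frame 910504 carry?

08:26:20;16

Ten DF minutes hold 17982 frames, so frame 910504 lies in block 50 (frames 899100–917081) with 11404 frames into that block.
The block's first minute is 1800 frames and the rest 1798 each; 11404 frames reaches minute 6, so 50 × 18 + 6 × 2 = 912 labels have been skipped so far.
Adding those back, label number 910504 + 912 = 911416 at 30 labels/s is 30380 s + 16 f = 8 h 26 min 20 s frame 16, i.e. 08:26:20;16.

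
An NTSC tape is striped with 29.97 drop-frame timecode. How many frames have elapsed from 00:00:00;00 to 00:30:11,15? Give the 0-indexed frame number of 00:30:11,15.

As if non-drop at 30 labels/s: (0 × 3600 + 30 × 60 + 11) × 30 + 15 = 54345.
Minute boundaries passed: 30; those not divisible by 10: 30 − 3 = 27; dropped labels = 2 × 27 = 54.
Actual frame index = 54345 − 54 = 54291.

54291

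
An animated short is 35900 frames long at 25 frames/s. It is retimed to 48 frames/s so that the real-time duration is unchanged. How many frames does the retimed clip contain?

Target frames = source frames × (target rate / source rate) = 35900 × (48)/(25) = 35900 × 48/25 = 68928.

68928 frames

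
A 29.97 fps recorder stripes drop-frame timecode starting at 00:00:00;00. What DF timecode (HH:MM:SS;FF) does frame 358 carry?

00:00:11;28

Each 10-minute DF block holds 10 × 60 × 30 − 9 × 2 = 17982 frames. 358 ÷ 17982 → 0 full blocks, remainder 358.
Within the partial block the first minute is 1800 frames and each further minute 1798, so 0 further minute boundaries passed. Total skipped labels = 18 × 0 + 2 × 0 = 0.
Non-drop label index = 358 + 0 = 358; at 30 labels/s that is 00:00:11:28, i.e. DF 00:00:11;28.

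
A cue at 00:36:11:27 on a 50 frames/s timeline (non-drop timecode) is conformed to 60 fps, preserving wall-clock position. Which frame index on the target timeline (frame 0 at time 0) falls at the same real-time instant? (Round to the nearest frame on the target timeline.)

frame 130292

Source frame index: (0×3600 + 36×60 + 11) × 50 + 27 = 108577.
Real time: 108577 / (50) = 108577/50 s.
Target frame: (108577/50) × (60) = 651462/5 ≈ 130292.400 → 130292.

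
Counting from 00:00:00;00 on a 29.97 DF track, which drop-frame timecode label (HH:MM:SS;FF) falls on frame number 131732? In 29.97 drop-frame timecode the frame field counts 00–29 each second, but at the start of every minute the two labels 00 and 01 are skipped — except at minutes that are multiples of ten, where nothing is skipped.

Ten DF minutes hold 17982 frames, so frame 131732 lies in block 7 (frames 125874–143855) with 5858 frames into that block.
The block's first minute is 1800 frames and the rest 1798 each; 5858 frames reaches minute 3, so 7 × 18 + 3 × 2 = 132 labels have been skipped so far.
Adding those back, label number 131732 + 132 = 131864 at 30 labels/s is 4395 s + 14 f = 1 h 13 min 15 s frame 14, i.e. 01:13:15;14.

01:13:15;14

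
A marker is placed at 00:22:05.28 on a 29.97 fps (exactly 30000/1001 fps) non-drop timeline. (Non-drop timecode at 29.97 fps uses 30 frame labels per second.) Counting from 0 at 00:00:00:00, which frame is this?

39778

Total seconds to the label: (0 × 3600 + 22 × 60 + 5) = 1325.
Frame index = 1325 × 30 + 28 = 39778.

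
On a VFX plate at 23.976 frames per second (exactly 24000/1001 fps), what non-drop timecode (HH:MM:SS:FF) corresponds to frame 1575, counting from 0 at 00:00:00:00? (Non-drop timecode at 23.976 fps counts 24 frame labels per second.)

1575 ÷ 24 = 65 full seconds, remainder 15 frames.
65 s = 0 h 1 min 5 s.
Timecode: 00:01:05:15.

00:01:05:15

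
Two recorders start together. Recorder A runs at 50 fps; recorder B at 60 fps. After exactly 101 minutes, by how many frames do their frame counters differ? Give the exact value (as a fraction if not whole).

101 min = 6060 s.
A emits 50 × 6060 = 303000 frames; B emits 60 × 6060 = 363600.
Difference = 60600 frames; B is ahead of A.

60600 frames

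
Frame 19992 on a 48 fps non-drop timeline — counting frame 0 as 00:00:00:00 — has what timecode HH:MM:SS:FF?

19992 ÷ 48 = 416 full seconds, remainder 24 frames.
416 s = 0 h 6 min 56 s.
Timecode: 00:06:56:24.

00:06:56:24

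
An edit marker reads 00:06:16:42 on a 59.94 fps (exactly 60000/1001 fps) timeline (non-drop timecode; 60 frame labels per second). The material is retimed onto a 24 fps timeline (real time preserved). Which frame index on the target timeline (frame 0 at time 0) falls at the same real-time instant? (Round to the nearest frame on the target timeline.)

frame 9050

Source frame index: (0×3600 + 6×60 + 16) × 60 + 42 = 22602.
Real time: 22602 / (60000/1001) = 3770767/10000 s.
Target frame: (3770767/10000) × (24) = 11312301/1250 ≈ 9049.841 → 9050.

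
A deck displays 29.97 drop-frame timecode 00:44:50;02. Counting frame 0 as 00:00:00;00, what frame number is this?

80622

Complete 10-minute blocks: 4, each 17982 frames → 71928.
Remaining 4 whole minutes in the current block: 1800 + 3 × 1798 = 7194 frames.
Within the current minute: 50 × 30 + 2 − 2 = 1500 (labels ;00/;01 skipped at this minute). Total = 71928 + 7194 + 1500 = 80622.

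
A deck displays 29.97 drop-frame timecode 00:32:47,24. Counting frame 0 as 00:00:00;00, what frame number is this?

Complete 10-minute blocks: 3, each 17982 frames → 53946.
Remaining 2 whole minutes in the current block: 1800 + 1 × 1798 = 3598 frames.
Within the current minute: 47 × 30 + 24 − 2 = 1432 (labels ;00/;01 skipped at this minute). Total = 53946 + 3598 + 1432 = 58976.

58976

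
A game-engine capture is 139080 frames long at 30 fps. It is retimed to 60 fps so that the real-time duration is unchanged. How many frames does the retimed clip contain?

Frames at target rate = 139080 × (60) / (30) = 278160.

278160 frames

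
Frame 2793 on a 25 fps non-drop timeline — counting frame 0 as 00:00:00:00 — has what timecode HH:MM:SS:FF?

2793 ÷ 25 = 111 full seconds, remainder 18 frames.
111 s = 0 h 1 min 51 s.
Timecode: 00:01:51:18.

00:01:51:18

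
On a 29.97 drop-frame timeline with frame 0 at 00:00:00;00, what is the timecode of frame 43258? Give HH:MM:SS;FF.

Ten DF minutes hold 17982 frames, so frame 43258 lies in block 2 (frames 35964–53945) with 7294 frames into that block.
The block's first minute is 1800 frames and the rest 1798 each; 7294 frames reaches minute 4, so 2 × 18 + 4 × 2 = 44 labels have been skipped so far.
Adding those back, label number 43258 + 44 = 43302 at 30 labels/s is 1443 s + 12 f = 0 h 24 min 3 s frame 12, i.e. 00:24:03;12.

00:24:03;12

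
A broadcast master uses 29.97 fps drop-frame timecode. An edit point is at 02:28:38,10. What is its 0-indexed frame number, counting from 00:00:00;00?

Complete 10-minute blocks: 14, each 17982 frames → 251748.
Remaining 8 whole minutes in the current block: 1800 + 7 × 1798 = 14386 frames.
Within the current minute: 38 × 30 + 10 − 2 = 1148 (labels ;00/;01 skipped at this minute). Total = 251748 + 14386 + 1148 = 267282.

267282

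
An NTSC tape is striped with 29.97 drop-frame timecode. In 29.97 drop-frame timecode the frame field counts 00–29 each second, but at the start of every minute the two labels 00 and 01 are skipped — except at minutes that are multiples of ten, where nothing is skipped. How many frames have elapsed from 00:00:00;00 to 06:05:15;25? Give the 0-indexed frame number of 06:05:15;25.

656817

As if non-drop at 30 labels/s: (6 × 3600 + 5 × 60 + 15) × 30 + 25 = 657475.
Minute boundaries passed: 365; those not divisible by 10: 365 − 36 = 329; dropped labels = 2 × 329 = 658.
Actual frame index = 657475 − 658 = 656817.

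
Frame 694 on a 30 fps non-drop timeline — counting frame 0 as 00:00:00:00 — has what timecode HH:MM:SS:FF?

694 ÷ 30 = 23 full seconds, remainder 4 frames.
23 s = 0 h 0 min 23 s.
Timecode: 00:00:23:04.

00:00:23:04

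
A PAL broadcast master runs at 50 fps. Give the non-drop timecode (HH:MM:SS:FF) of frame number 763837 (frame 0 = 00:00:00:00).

04:14:36:37

763837 ÷ 50 = 15276 full seconds, remainder 37 frames.
15276 s = 4 h 14 min 36 s.
Timecode: 04:14:36:37.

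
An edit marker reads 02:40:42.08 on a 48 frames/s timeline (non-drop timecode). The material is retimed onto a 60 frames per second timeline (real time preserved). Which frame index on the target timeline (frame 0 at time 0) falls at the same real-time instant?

frame 578530

Source frame index: (2×3600 + 40×60 + 42) × 48 + 8 = 462824.
Real time: 462824 / (48) = 57853/6 s.
Target frame: (57853/6) × (60) = 578530.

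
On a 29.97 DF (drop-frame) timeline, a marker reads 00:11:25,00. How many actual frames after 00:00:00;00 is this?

Complete 10-minute blocks: 1, each 17982 frames → 17982.
Remaining 1 whole minute in the current block: 1800 + 0 × 1798 = 1800 frames.
Within the current minute: 25 × 30 + 0 − 2 = 748 (labels ;00/;01 skipped at this minute). Total = 17982 + 1800 + 748 = 20530.

20530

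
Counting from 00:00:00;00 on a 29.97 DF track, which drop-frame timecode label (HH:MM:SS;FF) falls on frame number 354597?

03:17:11;23

Ten DF minutes hold 17982 frames, so frame 354597 lies in block 19 (frames 341658–359639) with 12939 frames into that block.
The block's first minute is 1800 frames and the rest 1798 each; 12939 frames reaches minute 7, so 19 × 18 + 7 × 2 = 356 labels have been skipped so far.
Adding those back, label number 354597 + 356 = 354953 at 30 labels/s is 11831 s + 23 f = 3 h 17 min 11 s frame 23, i.e. 03:17:11;23.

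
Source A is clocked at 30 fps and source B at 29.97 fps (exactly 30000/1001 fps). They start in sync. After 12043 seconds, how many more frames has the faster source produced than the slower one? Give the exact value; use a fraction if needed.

A emits 30 × 12043 = 361290 frames; B emits 30000/1001 × 12043 = 361290000/1001.
Difference = 361290/1001 frames (≈ 360.9291); B is behind A.

361290/1001 frames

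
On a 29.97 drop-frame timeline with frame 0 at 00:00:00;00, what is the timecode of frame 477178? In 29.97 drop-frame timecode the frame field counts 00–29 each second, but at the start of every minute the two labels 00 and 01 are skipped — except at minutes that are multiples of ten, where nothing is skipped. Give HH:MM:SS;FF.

04:25:21;26

Ten DF minutes hold 17982 frames, so frame 477178 lies in block 26 (frames 467532–485513) with 9646 frames into that block.
The block's first minute is 1800 frames and the rest 1798 each; 9646 frames reaches minute 5, so 26 × 18 + 5 × 2 = 478 labels have been skipped so far.
Adding those back, label number 477178 + 478 = 477656 at 30 labels/s is 15921 s + 26 f = 4 h 25 min 21 s frame 26, i.e. 04:25:21;26.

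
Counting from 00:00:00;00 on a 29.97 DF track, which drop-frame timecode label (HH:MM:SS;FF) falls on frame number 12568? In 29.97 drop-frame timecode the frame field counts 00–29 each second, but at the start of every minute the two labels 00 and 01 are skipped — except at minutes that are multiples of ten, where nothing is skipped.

Each 10-minute DF block holds 10 × 60 × 30 − 9 × 2 = 17982 frames. 12568 ÷ 17982 → 0 full blocks, remainder 12568.
Within the partial block the first minute is 1800 frames and each further minute 1798, so 6 further minute boundaries passed. Total skipped labels = 18 × 0 + 2 × 6 = 12.
Non-drop label index = 12568 + 12 = 12580; at 30 labels/s that is 00:06:59:10, i.e. DF 00:06:59;10.

00:06:59;10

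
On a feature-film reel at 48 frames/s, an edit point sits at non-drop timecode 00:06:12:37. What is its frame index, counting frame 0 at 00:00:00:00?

frame 17893

Total seconds to the label: (0 × 3600 + 6 × 60 + 12) = 372.
Frame index = 372 × 48 + 37 = 17893.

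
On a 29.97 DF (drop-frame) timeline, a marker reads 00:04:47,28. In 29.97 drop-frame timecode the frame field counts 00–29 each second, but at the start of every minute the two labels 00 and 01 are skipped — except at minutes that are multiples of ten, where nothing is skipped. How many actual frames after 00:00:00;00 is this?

As if non-drop at 30 labels/s: (0 × 3600 + 4 × 60 + 47) × 30 + 28 = 8638.
Minute boundaries passed: 4; those not divisible by 10: 4 − 0 = 4; dropped labels = 2 × 4 = 8.
Actual frame index = 8638 − 8 = 8630.

8630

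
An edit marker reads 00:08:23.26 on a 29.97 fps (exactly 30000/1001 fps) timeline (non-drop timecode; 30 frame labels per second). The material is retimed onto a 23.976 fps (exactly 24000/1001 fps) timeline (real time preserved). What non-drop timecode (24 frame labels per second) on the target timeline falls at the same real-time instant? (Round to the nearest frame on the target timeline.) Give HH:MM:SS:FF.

Source frame index: (0×3600 + 8×60 + 23) × 30 + 26 = 15116.
Real time: 15116 / (30000/1001) = 3782779/7500 s.
Target frame: (3782779/7500) × (24000/1001) = 60464/5 ≈ 12092.800 → 12093.
At 24 labels/s: frame 12093 → 00:08:23:21.

00:08:23:21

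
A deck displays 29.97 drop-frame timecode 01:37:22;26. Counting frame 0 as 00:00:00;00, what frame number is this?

175110

As if non-drop at 30 labels/s: (1 × 3600 + 37 × 60 + 22) × 30 + 26 = 175286.
Minute boundaries passed: 97; those not divisible by 10: 97 − 9 = 88; dropped labels = 2 × 88 = 176.
Actual frame index = 175286 − 176 = 175110.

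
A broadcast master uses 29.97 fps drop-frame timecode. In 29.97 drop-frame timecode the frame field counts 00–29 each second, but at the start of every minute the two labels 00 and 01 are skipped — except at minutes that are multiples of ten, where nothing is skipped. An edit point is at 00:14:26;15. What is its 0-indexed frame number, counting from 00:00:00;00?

25969

As if non-drop at 30 labels/s: (0 × 3600 + 14 × 60 + 26) × 30 + 15 = 25995.
Minute boundaries passed: 14; those not divisible by 10: 14 − 1 = 13; dropped labels = 2 × 13 = 26.
Actual frame index = 25995 − 26 = 25969.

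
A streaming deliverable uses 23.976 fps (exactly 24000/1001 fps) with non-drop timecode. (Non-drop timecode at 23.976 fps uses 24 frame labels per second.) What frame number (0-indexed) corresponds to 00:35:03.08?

frame 50480

Total seconds to the label: (0 × 3600 + 35 × 60 + 3) = 2103.
Frame index = 2103 × 24 + 8 = 50480.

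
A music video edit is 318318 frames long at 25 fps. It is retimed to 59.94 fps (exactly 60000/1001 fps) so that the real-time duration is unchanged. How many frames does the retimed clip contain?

763200 frames

Target frames = source frames × (target rate / source rate) = 318318 × (60000/1001)/(25) = 318318 × 2400/1001 = 763200.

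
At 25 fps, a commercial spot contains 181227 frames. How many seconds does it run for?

Running time = 181227 / (25) = 7249.08 s.

7249.08 seconds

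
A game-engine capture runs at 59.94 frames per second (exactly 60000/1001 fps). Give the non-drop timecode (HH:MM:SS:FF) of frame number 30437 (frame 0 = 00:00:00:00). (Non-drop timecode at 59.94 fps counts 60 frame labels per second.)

00:08:27:17

30437 ÷ 60 = 507 full seconds, remainder 17 frames.
507 s = 0 h 8 min 27 s.
Timecode: 00:08:27:17.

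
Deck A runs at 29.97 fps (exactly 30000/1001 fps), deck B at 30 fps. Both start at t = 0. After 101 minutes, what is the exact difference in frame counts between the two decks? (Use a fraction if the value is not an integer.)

101 min = 6060 s.
A emits 30000/1001 × 6060 = 181800000/1001 frames; B emits 30 × 6060 = 181800.
Difference = 181800/1001 frames (≈ 181.6184); B is ahead of A.

181800/1001 frames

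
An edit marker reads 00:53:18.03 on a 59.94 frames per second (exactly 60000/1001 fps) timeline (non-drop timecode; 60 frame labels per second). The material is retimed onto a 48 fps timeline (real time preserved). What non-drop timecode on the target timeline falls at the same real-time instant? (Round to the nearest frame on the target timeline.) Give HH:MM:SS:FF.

Source frame index: (0×3600 + 53×60 + 18) × 60 + 3 = 191883.
Real time: 191883 / (60000/1001) = 64024961/20000 s.
Target frame: (64024961/20000) × (48) = 192074883/1250 ≈ 153659.906 → 153660.
At 48 labels/s: frame 153660 → 00:53:21:12.

00:53:21:12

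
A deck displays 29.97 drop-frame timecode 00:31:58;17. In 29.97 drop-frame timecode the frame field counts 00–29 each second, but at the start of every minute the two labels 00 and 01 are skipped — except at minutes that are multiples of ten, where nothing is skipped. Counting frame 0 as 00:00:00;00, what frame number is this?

As if non-drop at 30 labels/s: (0 × 3600 + 31 × 60 + 58) × 30 + 17 = 57557.
Minute boundaries passed: 31; those not divisible by 10: 31 − 3 = 28; dropped labels = 2 × 28 = 56.
Actual frame index = 57557 − 56 = 57501.

57501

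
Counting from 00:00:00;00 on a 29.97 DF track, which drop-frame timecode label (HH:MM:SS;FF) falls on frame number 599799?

05:33:33;09

Each 10-minute DF block holds 10 × 60 × 30 − 9 × 2 = 17982 frames. 599799 ÷ 17982 → 33 full blocks, remainder 6393.
Within the partial block the first minute is 1800 frames and each further minute 1798, so 3 further minute boundaries passed. Total skipped labels = 18 × 33 + 2 × 3 = 600.
Non-drop label index = 599799 + 600 = 600399; at 30 labels/s that is 05:33:33:09, i.e. DF 05:33:33;09.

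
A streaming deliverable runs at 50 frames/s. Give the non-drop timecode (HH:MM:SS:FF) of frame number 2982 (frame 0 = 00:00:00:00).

00:00:59:32

2982 ÷ 50 = 59 full seconds, remainder 32 frames.
59 s = 0 h 0 min 59 s.
Timecode: 00:00:59:32.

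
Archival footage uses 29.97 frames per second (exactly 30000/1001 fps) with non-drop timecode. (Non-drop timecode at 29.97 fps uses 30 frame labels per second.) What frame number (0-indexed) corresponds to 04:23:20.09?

Total seconds to the label: (4 × 3600 + 23 × 60 + 20) = 15800.
Frame index = 15800 × 30 + 9 = 474009.

frame 474009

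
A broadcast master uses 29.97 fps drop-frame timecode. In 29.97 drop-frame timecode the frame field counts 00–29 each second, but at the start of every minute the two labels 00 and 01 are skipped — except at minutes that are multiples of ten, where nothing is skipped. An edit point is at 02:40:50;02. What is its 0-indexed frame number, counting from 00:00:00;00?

289214

As if non-drop at 30 labels/s: (2 × 3600 + 40 × 60 + 50) × 30 + 2 = 289502.
Minute boundaries passed: 160; those not divisible by 10: 160 − 16 = 144; dropped labels = 2 × 144 = 288.
Actual frame index = 289502 − 288 = 289214.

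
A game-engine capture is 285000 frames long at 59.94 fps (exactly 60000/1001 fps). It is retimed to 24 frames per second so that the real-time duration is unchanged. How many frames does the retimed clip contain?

114114 frames

Target frames = source frames × (target rate / source rate) = 285000 × (24)/(60000/1001) = 285000 × 1001/2500 = 114114.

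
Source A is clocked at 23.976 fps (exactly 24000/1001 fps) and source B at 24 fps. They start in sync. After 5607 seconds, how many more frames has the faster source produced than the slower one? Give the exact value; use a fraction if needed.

A emits 24000/1001 × 5607 = 19224000/143 frames; B emits 24 × 5607 = 134568.
Difference = 19224/143 frames (≈ 134.4336); B is ahead of A.

19224/143 frames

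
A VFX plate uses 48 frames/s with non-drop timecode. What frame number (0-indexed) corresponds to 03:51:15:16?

frame 666016

Total seconds to the label: (3 × 3600 + 51 × 60 + 15) = 13875.
Frame index = 13875 × 48 + 16 = 666016.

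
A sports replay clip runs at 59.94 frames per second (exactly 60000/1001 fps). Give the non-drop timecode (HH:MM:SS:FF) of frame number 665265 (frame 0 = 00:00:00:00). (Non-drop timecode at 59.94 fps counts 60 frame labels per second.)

03:04:47:45

665265 ÷ 60 = 11087 full seconds, remainder 45 frames.
11087 s = 3 h 4 min 47 s.
Timecode: 03:04:47:45.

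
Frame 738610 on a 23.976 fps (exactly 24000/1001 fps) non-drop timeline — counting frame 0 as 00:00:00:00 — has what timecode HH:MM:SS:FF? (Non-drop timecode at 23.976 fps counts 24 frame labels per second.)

08:32:55:10

738610 ÷ 24 = 30775 full seconds, remainder 10 frames.
30775 s = 8 h 32 min 55 s.
Timecode: 08:32:55:10.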